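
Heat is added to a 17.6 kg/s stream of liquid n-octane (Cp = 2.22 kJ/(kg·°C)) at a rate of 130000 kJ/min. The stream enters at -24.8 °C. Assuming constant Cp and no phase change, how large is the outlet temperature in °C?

T_out = 30.7 °C

Q = 130000 kJ/min = 2166.7 kJ/s
ΔT = Q/(ṁ·Cp) = 2166.7/(17.6×2.22) = 55.453 K
T_out = -24.8 + 55.453 = 30.653 °C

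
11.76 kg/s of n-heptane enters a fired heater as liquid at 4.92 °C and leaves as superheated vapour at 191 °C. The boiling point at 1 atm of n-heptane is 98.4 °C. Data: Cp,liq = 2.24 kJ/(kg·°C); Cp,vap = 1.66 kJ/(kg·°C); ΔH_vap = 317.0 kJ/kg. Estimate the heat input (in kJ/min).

Q = 480000 kJ/min

liquid 4.92→98.4 °C: 209.4 kJ/kg
vaporisation at 98.4 °C: 317 kJ/kg
vapour 98.4→191 °C: 153.72 kJ/kg
Δh = 209.4 + 317 + 153.72 = 680.11 kJ/kg
Q = ṁ·Δh = 11.76 kg/s × 680.11 kJ/kg = 7998.1 kJ/s
|Q| = 7998.1 kW = 479890 kJ/min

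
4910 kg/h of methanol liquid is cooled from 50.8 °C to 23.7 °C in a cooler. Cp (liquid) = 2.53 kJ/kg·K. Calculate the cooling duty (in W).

Q_c = 93500 W

Q = ṁ·Cp·ΔT = 4910 × 2.53 × (23.7 − 50.8) = -336640 kJ/h
Converting: 336640 / 3600 s = 93.512 kW
Cooling duty = 93512 W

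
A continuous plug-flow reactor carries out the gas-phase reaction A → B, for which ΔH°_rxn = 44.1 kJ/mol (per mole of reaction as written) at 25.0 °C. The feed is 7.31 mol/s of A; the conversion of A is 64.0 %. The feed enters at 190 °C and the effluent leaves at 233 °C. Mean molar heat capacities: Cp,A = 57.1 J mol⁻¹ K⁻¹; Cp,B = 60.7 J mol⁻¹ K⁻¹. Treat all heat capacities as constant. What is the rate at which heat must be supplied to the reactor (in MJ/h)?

Extent of reaction ξ = 0.640 × 7.31 = 4.6784 mol/s
Reaction term: ξ·ΔH°_rxn = 4.6784 × 44.1 = 206.32 kJ/s
Sensible, feed 190→25 °C: -68.871 kJ/s
Outlet flows (mol/s): A 2.6316, B 4.6784
Sensible, products 25→233 °C: 90.323 kJ/s
Q = ΔH = 227.77 kJ/s = 227.77 kW
Heat supplied = 819.97 MJ/h

Q_in = 820 MJ/h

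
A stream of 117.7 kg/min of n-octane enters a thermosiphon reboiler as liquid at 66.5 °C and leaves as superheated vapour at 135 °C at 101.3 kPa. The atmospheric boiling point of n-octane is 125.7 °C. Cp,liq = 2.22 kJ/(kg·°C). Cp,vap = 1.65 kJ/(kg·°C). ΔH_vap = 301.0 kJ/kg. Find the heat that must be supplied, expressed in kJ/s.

liquid 66.5→125.7 °C: 131.42 kJ/kg
vaporisation at 125.7 °C: 301 kJ/kg
vapour 125.7→135 °C: 15.345 kJ/kg
Δh = 131.42 + 301 + 15.345 = 447.77 kJ/kg
Q = ṁ·Δh = 117.7 kg/min × 447.77 kJ/kg = 52702 kJ/min
|Q| = 878.37 kW

Q = 878 kJ/s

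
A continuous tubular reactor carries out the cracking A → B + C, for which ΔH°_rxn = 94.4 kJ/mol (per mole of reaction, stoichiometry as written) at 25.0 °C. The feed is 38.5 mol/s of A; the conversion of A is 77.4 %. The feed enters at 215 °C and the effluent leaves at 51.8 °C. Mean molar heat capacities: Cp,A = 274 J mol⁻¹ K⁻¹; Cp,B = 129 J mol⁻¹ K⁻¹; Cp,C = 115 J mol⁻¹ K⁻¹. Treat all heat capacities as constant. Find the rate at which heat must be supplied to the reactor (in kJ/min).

Q_in = 64000 kJ/min

Extent of reaction ξ = 0.774 × 38.5 = 29.799 mol/s
Reaction term: ξ·ΔH°_rxn = 29.799 × 94.4 = 2813 kJ/s
Sensible, feed 215→25 °C: -2004.3 kJ/s
Outlet flows (mol/s): A 8.701, B 29.799, C 29.799
Sensible, products 25→51.8 °C: 258.75 kJ/s
Q = ΔH = 1067.5 kJ/s = 1067.5 kW
Heat supplied = 64048 kJ/min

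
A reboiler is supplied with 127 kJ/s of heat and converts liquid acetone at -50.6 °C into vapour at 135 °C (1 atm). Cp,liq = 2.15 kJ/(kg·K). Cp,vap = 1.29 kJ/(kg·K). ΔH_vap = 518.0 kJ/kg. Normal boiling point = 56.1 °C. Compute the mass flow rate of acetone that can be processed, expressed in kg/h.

Δh = 2.15×(56.1−-50.6) + 518.0 + 1.29×(135−56.1) = 849.19 kJ/kg
Q = 127 kJ/s = 127 kJ/s = 457200 kJ/h
ṁ = Q/Δh = 457200 / 849.19 = 538.4 kg/h

ṁ = 538 kg/h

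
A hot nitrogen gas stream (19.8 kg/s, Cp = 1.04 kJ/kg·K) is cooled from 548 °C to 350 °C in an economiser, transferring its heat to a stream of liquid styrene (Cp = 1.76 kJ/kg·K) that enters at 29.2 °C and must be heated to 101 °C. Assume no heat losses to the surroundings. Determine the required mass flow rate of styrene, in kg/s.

Heat released by hot stream: Q = 19.8 × 1.04 × (548 − 350) = 4077.2 kJ/s
Energy balance on cold side (adiabatic exchanger): Q = ṁ_c·Cp_c·(T_c,out − T_c,in)
ṁ_c = 4077.2 / [1.76 × (101 − 29.2)] = 32.265 kg/s

ṁ_c = 32.3 kg/s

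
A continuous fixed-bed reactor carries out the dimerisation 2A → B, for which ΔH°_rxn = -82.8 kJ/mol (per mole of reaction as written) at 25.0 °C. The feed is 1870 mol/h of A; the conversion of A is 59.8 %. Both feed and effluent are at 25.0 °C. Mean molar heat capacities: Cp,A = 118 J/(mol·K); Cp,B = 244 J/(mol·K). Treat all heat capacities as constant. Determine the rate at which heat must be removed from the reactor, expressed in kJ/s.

Q_out = 12.9 kJ/s

Extent of reaction ξ = 0.598 × 1870 / 2 = 559.13 mol/h
Reaction term: ξ·ΔH°_rxn = 559.13 × -82.8 = -46296 kJ/h
Q = ΔH = -46296 kJ/h = -12.86 kW
Heat removed = 12.86 kJ/s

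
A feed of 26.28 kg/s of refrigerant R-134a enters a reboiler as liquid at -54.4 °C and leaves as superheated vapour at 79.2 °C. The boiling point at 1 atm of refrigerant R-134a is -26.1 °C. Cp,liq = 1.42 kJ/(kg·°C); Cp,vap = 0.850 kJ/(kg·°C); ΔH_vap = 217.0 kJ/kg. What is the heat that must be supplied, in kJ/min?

Q = 547000 kJ/min

liquid -54.4→-26.1 °C: 40.186 kJ/kg
vaporisation at -26.1 °C: 217 kJ/kg
vapour -26.1→79.2 °C: 89.505 kJ/kg
Δh = 40.186 + 217 + 89.505 = 346.69 kJ/kg
Q = ṁ·Δh = 26.28 kg/s × 346.69 kJ/kg = 9111 kJ/s
|Q| = 9111 kW = 546660 kJ/min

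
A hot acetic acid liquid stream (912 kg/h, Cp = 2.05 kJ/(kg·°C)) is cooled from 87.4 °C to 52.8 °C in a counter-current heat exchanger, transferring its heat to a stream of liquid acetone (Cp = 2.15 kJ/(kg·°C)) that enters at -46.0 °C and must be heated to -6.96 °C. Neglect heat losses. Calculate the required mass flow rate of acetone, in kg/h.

Heat released by hot stream: Q = 912 × 2.05 × (87.4 − 52.8) = 64688 kJ/h
Energy balance on cold side (adiabatic exchanger): Q = ṁ_c·Cp_c·(T_c,out − T_c,in)
ṁ_c = 64688 / [2.15 × (-6.96 − -46.0)] = 770.68 kg/h

ṁ_c = 771 kg/h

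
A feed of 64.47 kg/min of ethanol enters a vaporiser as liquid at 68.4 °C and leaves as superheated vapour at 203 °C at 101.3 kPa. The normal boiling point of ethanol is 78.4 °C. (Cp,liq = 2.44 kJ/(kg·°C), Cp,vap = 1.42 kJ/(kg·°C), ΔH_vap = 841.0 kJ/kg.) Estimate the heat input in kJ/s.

Q = 1120 kJ/s

liquid 68.4→78.4 °C: 24.4 kJ/kg
vaporisation at 78.4 °C: 841 kJ/kg
vapour 78.4→203 °C: 176.93 kJ/kg
Δh = 24.4 + 841 + 176.93 = 1042.3 kJ/kg
Q = ṁ·Δh = 64.47 kg/min × 1042.3 kJ/kg = 67199 kJ/min
|Q| = 1120 kW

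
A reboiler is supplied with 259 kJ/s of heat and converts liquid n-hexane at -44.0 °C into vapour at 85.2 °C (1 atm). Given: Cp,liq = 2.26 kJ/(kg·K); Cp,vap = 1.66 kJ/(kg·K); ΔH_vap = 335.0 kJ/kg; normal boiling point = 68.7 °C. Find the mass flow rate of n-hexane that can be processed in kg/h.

ṁ = 1510 kg/h

Δh = 2.26×(68.7−-44.0) + 335.0 + 1.66×(85.2−68.7) = 617.09 kJ/kg
Q = 259 kJ/s = 259 kJ/s = 932400 kJ/h
ṁ = Q/Δh = 932400 / 617.09 = 1511 kg/h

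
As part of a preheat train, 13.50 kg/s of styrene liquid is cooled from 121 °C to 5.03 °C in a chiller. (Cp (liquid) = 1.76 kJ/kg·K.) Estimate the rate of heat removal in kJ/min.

Q_c = 165000 kJ/min

Q = ṁ·Cp·ΔT = 13.50 × 1.76 × (5.03 − 121) = -2755.4 kJ/s
Cooling duty = 165330 kJ/min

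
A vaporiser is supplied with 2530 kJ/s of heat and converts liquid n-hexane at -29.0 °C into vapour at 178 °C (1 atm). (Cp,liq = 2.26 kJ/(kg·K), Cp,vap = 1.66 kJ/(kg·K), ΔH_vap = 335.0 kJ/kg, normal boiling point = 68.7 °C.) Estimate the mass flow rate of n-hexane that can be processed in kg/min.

ṁ = 206 kg/min

Δh = 2.26×(68.7−-29.0) + 335.0 + 1.66×(178−68.7) = 737.24 kJ/kg
Q = 2530 kJ/s = 2530 kJ/s = 151800 kJ/min
ṁ = Q/Δh = 151800 / 737.24 = 205.9 kg/min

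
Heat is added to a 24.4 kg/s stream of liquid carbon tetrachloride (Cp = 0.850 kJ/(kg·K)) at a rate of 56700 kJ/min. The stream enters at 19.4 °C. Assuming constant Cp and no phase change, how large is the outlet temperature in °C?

Q = 56700 kJ/min = 945 kJ/s
ΔT = Q/(ṁ·Cp) = 945/(24.4×0.850) = 45.564 K
T_out = 19.4 + 45.564 = 64.964 °C

T_out = 65.0 °C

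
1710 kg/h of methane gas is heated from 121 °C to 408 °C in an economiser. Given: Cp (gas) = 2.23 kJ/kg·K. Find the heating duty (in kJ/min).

Q = ṁ·Cp·ΔT = 1710 × 2.23 × (408 − 121) = 1.0944e+06 kJ/h
Converting: 1.0944e+06 / 3600 s = 304 kW
Heating duty = 18240 kJ/min

Q = 18200 kJ/min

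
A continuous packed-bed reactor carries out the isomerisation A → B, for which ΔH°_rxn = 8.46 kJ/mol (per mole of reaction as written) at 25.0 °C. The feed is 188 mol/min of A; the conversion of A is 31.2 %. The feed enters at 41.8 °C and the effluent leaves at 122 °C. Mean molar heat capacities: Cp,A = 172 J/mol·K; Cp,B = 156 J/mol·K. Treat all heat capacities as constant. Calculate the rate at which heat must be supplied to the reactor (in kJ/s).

Extent of reaction ξ = 0.312 × 188 = 58.656 mol/min
Reaction term: ξ·ΔH°_rxn = 58.656 × 8.46 = 496.23 kJ/min
Sensible, feed 41.8→25 °C: -543.24 kJ/min
Outlet flows (mol/min): A 129.34, B 58.656
Sensible, products 25→122 °C: 3045.6 kJ/min
Q = ΔH = 2998.5 kJ/min = 49.976 kW
Heat supplied = 49.976 kJ/s

Q_in = 50.0 kJ/s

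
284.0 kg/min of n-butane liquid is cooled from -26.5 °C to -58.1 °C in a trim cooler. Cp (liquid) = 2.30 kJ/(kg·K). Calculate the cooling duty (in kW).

Q = ṁ·Cp·ΔT = 284.0 × 2.30 × (-58.1 − -26.5) = -20641 kJ/min
Converting: 20641 / 60 s = 344.02 kW

Q_c = 344 kW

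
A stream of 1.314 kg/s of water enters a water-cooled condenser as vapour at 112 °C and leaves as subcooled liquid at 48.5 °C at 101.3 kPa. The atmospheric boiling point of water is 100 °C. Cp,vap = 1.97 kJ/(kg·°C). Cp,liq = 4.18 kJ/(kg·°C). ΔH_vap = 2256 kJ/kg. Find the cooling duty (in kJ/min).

vapour 112→100 °C: -23.64 kJ/kg
condensation at 100 °C: -2256 kJ/kg
liquid 100→48.5 °C: -215.27 kJ/kg
Δh = -23.64 + -2256 + -215.27 = -2494.9 kJ/kg
Q = ṁ·Δh = 1.314 kg/s × -2494.9 kJ/kg = -3278.3 kJ/s
|Q| = 3278.3 kW = 196700 kJ/min

Q_c = 197000 kJ/min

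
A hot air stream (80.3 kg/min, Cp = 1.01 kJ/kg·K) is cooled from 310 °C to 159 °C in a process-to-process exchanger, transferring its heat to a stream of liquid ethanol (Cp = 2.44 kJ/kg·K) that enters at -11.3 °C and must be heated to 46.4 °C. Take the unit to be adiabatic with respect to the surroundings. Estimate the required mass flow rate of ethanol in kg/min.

Heat released by hot stream: Q = 80.3 × 1.01 × (310 − 159) = 12247 kJ/min
Energy balance on cold side (adiabatic exchanger): Q = ṁ_c·Cp_c·(T_c,out − T_c,in)
ṁ_c = 12247 / [2.44 × (46.4 − -11.3)] = 86.986 kg/min

ṁ_c = 87.0 kg/min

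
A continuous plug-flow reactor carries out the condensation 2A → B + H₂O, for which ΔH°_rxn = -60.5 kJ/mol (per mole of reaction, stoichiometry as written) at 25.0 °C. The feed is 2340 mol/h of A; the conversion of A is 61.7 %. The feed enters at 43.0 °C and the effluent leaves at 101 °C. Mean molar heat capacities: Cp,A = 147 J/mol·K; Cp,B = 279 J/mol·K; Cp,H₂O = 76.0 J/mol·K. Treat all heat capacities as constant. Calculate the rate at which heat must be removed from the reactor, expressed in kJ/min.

Extent of reaction ξ = 0.617 × 2340 / 2 = 721.89 mol/h
Reaction term: ξ·ΔH°_rxn = 721.89 × -60.5 = -43674 kJ/h
Sensible, feed 43.0→25 °C: -6191.6 kJ/h
Outlet flows (mol/h): A 896.22, B 721.89, H₂O 721.89
Sensible, products 25→101 °C: 29489 kJ/h
Q = ΔH = -20377 kJ/h = -5.6602 kW
Heat removed = 339.61 kJ/min

Q_out = 340 kJ/min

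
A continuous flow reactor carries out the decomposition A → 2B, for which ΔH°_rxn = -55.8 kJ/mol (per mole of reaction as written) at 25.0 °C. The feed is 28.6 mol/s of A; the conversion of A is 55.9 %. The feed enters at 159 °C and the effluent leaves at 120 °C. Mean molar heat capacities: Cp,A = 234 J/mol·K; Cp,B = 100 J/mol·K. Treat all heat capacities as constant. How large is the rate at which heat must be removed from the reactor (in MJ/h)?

Q_out = 4340 MJ/h

Extent of reaction ξ = 0.559 × 28.6 = 15.987 mol/s
Reaction term: ξ·ΔH°_rxn = 15.987 × -55.8 = -892.1 kJ/s
Sensible, feed 159→25 °C: -896.78 kJ/s
Outlet flows (mol/s): A 12.613, B 31.975
Sensible, products 25→120 °C: 584.14 kJ/s
Q = ΔH = -1204.7 kJ/s = -1204.7 kW
Heat removed = 4337.1 MJ/h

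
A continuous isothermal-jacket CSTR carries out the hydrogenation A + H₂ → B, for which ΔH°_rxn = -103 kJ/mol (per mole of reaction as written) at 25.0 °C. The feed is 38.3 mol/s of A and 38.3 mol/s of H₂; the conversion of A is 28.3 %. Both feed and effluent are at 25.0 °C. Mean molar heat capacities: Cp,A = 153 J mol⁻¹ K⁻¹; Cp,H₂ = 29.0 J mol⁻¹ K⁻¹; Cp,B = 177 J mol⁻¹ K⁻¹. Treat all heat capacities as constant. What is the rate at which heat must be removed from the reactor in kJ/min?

Q_out = 67000 kJ/min

Extent of reaction ξ = 0.283 × 38.3 = 10.839 mol/s
Reaction term: ξ·ΔH°_rxn = 10.839 × -103 = -1116.4 kJ/s
Q = ΔH = -1116.4 kJ/s = -1116.4 kW
Heat removed = 66984 kJ/min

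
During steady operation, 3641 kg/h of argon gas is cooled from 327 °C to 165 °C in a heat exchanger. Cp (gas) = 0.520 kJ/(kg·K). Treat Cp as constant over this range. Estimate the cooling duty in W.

Q_c = 85200 W

Q = ṁ·Cp·ΔT = 3641 × 0.520 × (165 − 327) = -306720 kJ/h
Converting: 306720 / 3600 s = 85.199 kW
Cooling duty = 85199 W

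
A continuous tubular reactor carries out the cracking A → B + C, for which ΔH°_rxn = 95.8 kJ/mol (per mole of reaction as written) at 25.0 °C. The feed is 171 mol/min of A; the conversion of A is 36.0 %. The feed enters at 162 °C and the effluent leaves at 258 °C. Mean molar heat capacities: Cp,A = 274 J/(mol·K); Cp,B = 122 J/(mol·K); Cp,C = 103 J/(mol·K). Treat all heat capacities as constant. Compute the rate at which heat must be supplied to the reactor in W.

Extent of reaction ξ = 0.360 × 171 = 61.56 mol/min
Reaction term: ξ·ΔH°_rxn = 61.56 × 95.8 = 5897.4 kJ/min
Sensible, feed 162→25 °C: -6419 kJ/min
Outlet flows (mol/min): A 109.44, B 61.56, C 61.56
Sensible, products 25→258 °C: 10214 kJ/min
Q = ΔH = 9692.6 kJ/min = 161.54 kW
Heat supplied = 161540 W

Q_in = 162000 W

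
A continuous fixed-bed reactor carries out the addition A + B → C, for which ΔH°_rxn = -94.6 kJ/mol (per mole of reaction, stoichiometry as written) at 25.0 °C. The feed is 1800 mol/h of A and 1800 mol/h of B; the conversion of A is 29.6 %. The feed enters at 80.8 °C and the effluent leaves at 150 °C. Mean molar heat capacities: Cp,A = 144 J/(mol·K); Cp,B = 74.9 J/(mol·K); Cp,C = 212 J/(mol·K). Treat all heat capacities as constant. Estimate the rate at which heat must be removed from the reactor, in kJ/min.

Q_out = 393 kJ/min

Extent of reaction ξ = 0.296 × 1800 = 532.8 mol/h
Reaction term: ξ·ΔH°_rxn = 532.8 × -94.6 = -50403 kJ/h
Sensible, feed 80.8→25 °C: -21986 kJ/h
Outlet flows (mol/h): A 1267.2, B 1267.2, C 532.8
Sensible, products 25→150 °C: 48793 kJ/h
Q = ΔH = -23596 kJ/h = -6.5545 kW
Heat removed = 393.27 kJ/min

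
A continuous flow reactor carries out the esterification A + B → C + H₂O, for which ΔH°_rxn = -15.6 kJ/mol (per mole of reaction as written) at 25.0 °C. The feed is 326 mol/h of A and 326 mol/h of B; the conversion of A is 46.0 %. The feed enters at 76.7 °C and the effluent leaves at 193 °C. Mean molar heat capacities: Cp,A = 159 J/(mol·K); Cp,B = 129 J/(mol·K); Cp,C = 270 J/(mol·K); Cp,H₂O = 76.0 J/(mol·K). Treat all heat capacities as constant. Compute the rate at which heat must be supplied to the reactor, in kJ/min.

Extent of reaction ξ = 0.460 × 326 = 149.96 mol/h
Reaction term: ξ·ΔH°_rxn = 149.96 × -15.6 = -2339.4 kJ/h
Sensible, feed 76.7→25 °C: -4854 kJ/h
Outlet flows (mol/h): A 176.04, B 176.04, C 149.96, H₂O 149.96
Sensible, products 25→193 °C: 17234 kJ/h
Q = ΔH = 10041 kJ/h = 2.7892 kW
Heat supplied = 167.35 kJ/min

Q_in = 167 kJ/min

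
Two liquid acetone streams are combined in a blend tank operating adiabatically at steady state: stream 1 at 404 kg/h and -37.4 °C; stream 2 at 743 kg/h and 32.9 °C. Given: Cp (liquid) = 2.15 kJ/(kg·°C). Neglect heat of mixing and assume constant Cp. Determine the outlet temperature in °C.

Energy balance with Q = 0: Σ ṁᵢCp,ᵢ(T_out − Tᵢ) = 0
Σ ṁᵢCp,ᵢTᵢ = 404×2.15×-37.4 + 743×2.15×32.9 = 20070
Σ ṁᵢCp,ᵢ = 404×2.15 + 743×2.15 = 2466.1
T_out = 20070 / 2466.1 = 8.1387 °C

T_out = 8.14 °C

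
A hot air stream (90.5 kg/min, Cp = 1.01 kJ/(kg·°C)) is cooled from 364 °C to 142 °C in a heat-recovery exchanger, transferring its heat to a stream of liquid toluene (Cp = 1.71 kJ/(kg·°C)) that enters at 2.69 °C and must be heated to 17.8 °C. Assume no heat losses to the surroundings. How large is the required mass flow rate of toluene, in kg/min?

ṁ_c = 785 kg/min

Heat released by hot stream: Q = 90.5 × 1.01 × (364 − 142) = 20292 kJ/min
Energy balance on cold side (adiabatic exchanger): Q = ṁ_c·Cp_c·(T_c,out − T_c,in)
ṁ_c = 20292 / [1.71 × (17.8 − 2.69)] = 785.35 kg/min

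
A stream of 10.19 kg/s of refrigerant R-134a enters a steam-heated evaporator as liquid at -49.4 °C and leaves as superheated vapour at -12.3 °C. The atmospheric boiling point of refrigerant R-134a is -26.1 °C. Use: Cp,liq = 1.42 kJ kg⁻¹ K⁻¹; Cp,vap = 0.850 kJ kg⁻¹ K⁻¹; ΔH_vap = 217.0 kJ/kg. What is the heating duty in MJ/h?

liquid -49.4→-26.1 °C: 33.086 kJ/kg
vaporisation at -26.1 °C: 217 kJ/kg
vapour -26.1→-12.3 °C: 11.73 kJ/kg
Δh = 33.086 + 217 + 11.73 = 261.82 kJ/kg
Q = ṁ·Δh = 10.19 kg/s × 261.82 kJ/kg = 2667.9 kJ/s
|Q| = 2667.9 kW = 9604.5 MJ/h

Q = 9600 MJ/h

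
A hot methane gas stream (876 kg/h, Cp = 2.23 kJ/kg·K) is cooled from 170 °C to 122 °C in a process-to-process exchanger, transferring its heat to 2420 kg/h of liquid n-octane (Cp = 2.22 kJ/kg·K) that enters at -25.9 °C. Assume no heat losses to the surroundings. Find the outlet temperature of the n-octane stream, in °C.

Heat released by hot stream: Q = 876 × 2.23 × (170 − 122) = 93767 kJ/h
Energy balance on cold side (adiabatic exchanger): Q = ṁ_c·Cp_c·(T_c,out − T_c,in)
T_c,out = -25.9 + 93767/(2420 × 2.22) = -8.4465 °C

T_c,out = -8.45 °C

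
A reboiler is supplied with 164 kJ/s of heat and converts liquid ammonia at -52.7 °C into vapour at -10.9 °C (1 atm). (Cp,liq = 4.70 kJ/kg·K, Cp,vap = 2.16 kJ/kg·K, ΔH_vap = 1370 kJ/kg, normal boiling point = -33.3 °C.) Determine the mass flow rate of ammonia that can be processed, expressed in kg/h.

ṁ = 391 kg/h

Δh = 4.70×(-33.3−-52.7) + 1370 + 2.16×(-10.9−-33.3) = 1509.6 kJ/kg
Q = 164 kJ/s = 164 kJ/s = 590400 kJ/h
ṁ = Q/Δh = 590400 / 1509.6 = 391.11 kg/h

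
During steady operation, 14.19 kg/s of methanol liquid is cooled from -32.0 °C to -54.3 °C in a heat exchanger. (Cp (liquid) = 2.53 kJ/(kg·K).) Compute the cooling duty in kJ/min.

Q_c = 48000 kJ/min

Q = ṁ·Cp·ΔT = 14.19 × 2.53 × (-54.3 − -32.0) = -800.59 kJ/s
Cooling duty = 48035 kJ/min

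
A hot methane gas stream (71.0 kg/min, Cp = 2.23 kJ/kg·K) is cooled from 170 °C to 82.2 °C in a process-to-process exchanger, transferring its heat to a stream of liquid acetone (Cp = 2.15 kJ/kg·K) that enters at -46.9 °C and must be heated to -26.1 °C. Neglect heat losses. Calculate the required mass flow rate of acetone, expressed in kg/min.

ṁ_c = 311 kg/min

Heat released by hot stream: Q = 71.0 × 2.23 × (170 − 82.2) = 13901 kJ/min
Energy balance on cold side (adiabatic exchanger): Q = ṁ_c·Cp_c·(T_c,out − T_c,in)
ṁ_c = 13901 / [2.15 × (-26.1 − -46.9)] = 310.85 kg/min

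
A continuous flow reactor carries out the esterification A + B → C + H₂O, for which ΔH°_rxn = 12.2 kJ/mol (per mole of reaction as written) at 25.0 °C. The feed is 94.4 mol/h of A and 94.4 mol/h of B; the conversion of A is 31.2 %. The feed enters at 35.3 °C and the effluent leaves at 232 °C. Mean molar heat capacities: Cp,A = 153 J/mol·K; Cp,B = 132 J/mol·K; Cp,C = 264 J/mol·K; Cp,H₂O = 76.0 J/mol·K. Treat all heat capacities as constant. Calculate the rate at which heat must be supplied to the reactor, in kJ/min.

Extent of reaction ξ = 0.312 × 94.4 = 29.453 mol/h
Reaction term: ξ·ΔH°_rxn = 29.453 × 12.2 = 359.32 kJ/h
Sensible, feed 35.3→25 °C: -277.11 kJ/h
Outlet flows (mol/h): A 64.947, B 64.947, C 29.453, H₂O 29.453
Sensible, products 25→232 °C: 5904.4 kJ/h
Q = ΔH = 5986.7 kJ/h = 1.663 kW
Heat supplied = 99.778 kJ/min

Q_in = 99.8 kJ/min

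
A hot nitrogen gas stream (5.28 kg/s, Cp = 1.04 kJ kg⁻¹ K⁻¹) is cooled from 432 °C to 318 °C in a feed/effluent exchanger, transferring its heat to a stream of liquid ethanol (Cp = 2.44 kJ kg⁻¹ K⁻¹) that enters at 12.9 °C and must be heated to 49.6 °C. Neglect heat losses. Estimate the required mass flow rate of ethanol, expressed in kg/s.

ṁ_c = 6.99 kg/s

Heat released by hot stream: Q = 5.28 × 1.04 × (432 − 318) = 626 kJ/s
Energy balance on cold side (adiabatic exchanger): Q = ṁ_c·Cp_c·(T_c,out − T_c,in)
ṁ_c = 626 / [2.44 × (49.6 − 12.9)] = 6.9906 kg/s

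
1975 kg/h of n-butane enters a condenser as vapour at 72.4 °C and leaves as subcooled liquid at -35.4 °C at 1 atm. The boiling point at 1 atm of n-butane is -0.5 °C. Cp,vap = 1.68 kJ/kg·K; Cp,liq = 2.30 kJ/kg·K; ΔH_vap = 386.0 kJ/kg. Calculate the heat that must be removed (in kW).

Q_c = 323 kW

vapour 72.4→-0.5 °C: -122.47 kJ/kg
condensation at -0.5 °C: -386 kJ/kg
liquid -0.5→-35.4 °C: -80.27 kJ/kg
Δh = -122.47 + -386 + -80.27 = -588.74 kJ/kg
Q = ṁ·Δh = 1975 kg/h × -588.74 kJ/kg = -1.1628e+06 kJ/h
|Q| = 322.99 kW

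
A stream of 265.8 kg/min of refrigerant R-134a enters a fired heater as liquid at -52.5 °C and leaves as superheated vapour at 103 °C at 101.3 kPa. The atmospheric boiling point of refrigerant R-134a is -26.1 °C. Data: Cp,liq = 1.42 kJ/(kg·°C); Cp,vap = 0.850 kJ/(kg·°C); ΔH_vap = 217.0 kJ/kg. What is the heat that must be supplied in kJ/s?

Q = 1610 kJ/s

liquid -52.5→-26.1 °C: 37.488 kJ/kg
vaporisation at -26.1 °C: 217 kJ/kg
vapour -26.1→103 °C: 109.73 kJ/kg
Δh = 37.488 + 217 + 109.73 = 364.22 kJ/kg
Q = ṁ·Δh = 265.8 kg/min × 364.22 kJ/kg = 96810 kJ/min
|Q| = 1613.5 kW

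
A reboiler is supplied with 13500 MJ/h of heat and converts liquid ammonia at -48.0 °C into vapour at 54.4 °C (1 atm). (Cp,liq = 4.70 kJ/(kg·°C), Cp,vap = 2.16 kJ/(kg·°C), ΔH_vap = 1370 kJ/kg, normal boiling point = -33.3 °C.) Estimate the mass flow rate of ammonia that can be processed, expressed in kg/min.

ṁ = 138 kg/min

Δh = 4.70×(-33.3−-48.0) + 1370 + 2.16×(54.4−-33.3) = 1628.5 kJ/kg
Q = 13500 MJ/h = 3750 kJ/s = 225000 kJ/min
ṁ = Q/Δh = 225000 / 1628.5 = 138.16 kg/min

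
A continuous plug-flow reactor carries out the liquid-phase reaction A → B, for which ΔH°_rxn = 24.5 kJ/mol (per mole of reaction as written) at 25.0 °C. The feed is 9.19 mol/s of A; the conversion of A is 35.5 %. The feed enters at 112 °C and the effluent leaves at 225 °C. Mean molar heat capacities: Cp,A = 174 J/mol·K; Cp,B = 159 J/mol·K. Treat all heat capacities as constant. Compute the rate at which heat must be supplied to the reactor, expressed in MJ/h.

Extent of reaction ξ = 0.355 × 9.19 = 3.2624 mol/s
Reaction term: ξ·ΔH°_rxn = 3.2624 × 24.5 = 79.93 kJ/s
Sensible, feed 112→25 °C: -139.12 kJ/s
Outlet flows (mol/s): A 5.9276, B 3.2624
Sensible, products 25→225 °C: 310.02 kJ/s
Q = ΔH = 250.84 kJ/s = 250.84 kW
Heat supplied = 903.01 MJ/h

Q_in = 903 MJ/h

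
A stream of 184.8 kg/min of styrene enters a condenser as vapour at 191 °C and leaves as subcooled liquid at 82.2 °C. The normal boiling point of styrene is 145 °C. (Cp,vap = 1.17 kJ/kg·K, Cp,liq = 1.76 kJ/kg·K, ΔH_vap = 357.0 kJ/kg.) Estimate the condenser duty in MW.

vapour 191→145 °C: -53.82 kJ/kg
condensation at 145 °C: -357 kJ/kg
liquid 145→82.2 °C: -110.53 kJ/kg
Δh = -53.82 + -357 + -110.53 = -521.35 kJ/kg
Q = ṁ·Δh = 184.8 kg/min × -521.35 kJ/kg = -96345 kJ/min
|Q| = 1605.8 kW = 1.6058 MW

Q_c = 1.61 MW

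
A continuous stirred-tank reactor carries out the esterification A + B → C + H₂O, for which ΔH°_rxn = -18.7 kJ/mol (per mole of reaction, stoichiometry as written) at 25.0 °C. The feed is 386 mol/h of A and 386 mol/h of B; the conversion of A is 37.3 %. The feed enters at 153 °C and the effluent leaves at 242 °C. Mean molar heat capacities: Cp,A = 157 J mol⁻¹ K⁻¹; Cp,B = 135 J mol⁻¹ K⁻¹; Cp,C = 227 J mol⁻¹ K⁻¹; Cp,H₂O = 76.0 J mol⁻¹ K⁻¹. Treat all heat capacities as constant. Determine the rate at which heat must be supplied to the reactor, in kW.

Q_in = 2.13 kW

Extent of reaction ξ = 0.373 × 386 = 143.98 mol/h
Reaction term: ξ·ΔH°_rxn = 143.98 × -18.7 = -2692.4 kJ/h
Sensible, feed 153→25 °C: -14427 kJ/h
Outlet flows (mol/h): A 242.02, B 242.02, C 143.98, H₂O 143.98
Sensible, products 25→242 °C: 24802 kJ/h
Q = ΔH = 7682.7 kJ/h = 2.1341 kW
Heat supplied = 2.1341 kW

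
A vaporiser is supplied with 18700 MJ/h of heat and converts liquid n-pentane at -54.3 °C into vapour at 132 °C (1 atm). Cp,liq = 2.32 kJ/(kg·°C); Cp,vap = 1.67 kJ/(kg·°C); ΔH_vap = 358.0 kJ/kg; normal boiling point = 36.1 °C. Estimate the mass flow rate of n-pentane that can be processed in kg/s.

Δh = 2.32×(36.1−-54.3) + 358.0 + 1.67×(132−36.1) = 727.88 kJ/kg
Q = 18700 MJ/h = 5194.4 kJ/s = 5194.4 kJ/s
ṁ = Q/Δh = 5194.4 / 727.88 = 7.1364 kg/s

ṁ = 7.14 kg/s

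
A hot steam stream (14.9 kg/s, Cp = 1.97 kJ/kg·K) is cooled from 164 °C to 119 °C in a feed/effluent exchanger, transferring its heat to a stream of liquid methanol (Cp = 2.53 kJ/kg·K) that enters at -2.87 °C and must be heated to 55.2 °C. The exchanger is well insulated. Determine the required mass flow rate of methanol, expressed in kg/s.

Heat released by hot stream: Q = 14.9 × 1.97 × (164 − 119) = 1320.9 kJ/s
Energy balance on cold side (adiabatic exchanger): Q = ṁ_c·Cp_c·(T_c,out − T_c,in)
ṁ_c = 1320.9 / [2.53 × (55.2 − -2.87)] = 8.9907 kg/s

ṁ_c = 8.99 kg/s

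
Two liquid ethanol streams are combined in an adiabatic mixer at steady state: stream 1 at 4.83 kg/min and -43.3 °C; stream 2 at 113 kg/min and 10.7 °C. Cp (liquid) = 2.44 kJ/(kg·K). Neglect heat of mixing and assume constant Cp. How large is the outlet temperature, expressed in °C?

Adiabatic, steady state ⇒ Σ ṁᵢCp,ᵢ(T_out − Tᵢ) = 0
Σ ṁᵢCp,ᵢTᵢ = 4.83×2.44×-43.3 + 113×2.44×10.7 = 2439.9
Σ ṁᵢCp,ᵢ = 4.83×2.44 + 113×2.44 = 287.51
T_out = 2439.9 / 287.51 = 8.4865 °C

T_out = 8.49 °C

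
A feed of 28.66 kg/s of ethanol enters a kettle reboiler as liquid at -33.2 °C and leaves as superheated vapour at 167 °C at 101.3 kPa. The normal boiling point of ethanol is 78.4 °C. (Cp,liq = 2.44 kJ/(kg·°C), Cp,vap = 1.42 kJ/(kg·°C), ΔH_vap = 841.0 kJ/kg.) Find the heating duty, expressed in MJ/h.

liquid -33.2→78.4 °C: 272.3 kJ/kg
vaporisation at 78.4 °C: 841 kJ/kg
vapour 78.4→167 °C: 125.81 kJ/kg
Δh = 272.3 + 841 + 125.81 = 1239.1 kJ/kg
Q = ṁ·Δh = 28.66 kg/s × 1239.1 kJ/kg = 35513 kJ/s
|Q| = 35513 kW = 127850 MJ/h

Q = 128000 MJ/h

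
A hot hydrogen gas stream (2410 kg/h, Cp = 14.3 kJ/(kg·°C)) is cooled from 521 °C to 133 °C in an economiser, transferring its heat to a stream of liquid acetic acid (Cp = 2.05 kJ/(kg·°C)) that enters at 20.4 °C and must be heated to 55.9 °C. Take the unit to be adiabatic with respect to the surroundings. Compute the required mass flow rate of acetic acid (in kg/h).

Heat released by hot stream: Q = 2410 × 14.3 × (521 − 133) = 1.3372e+07 kJ/h
Energy balance on cold side (adiabatic exchanger): Q = ṁ_c·Cp_c·(T_c,out − T_c,in)
ṁ_c = 1.3372e+07 / [2.05 × (55.9 − 20.4)] = 183740 kg/h

ṁ_c = 184000 kg/h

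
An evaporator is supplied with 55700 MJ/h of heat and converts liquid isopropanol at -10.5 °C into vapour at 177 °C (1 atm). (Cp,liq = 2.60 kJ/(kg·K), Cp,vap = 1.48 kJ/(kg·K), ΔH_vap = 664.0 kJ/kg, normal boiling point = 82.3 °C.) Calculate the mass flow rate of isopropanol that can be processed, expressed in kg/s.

ṁ = 14.8 kg/s

Δh = 2.60×(82.3−-10.5) + 664.0 + 1.48×(177−82.3) = 1045.4 kJ/kg
Q = 55700 MJ/h = 15472 kJ/s = 15472 kJ/s
ṁ = Q/Δh = 15472 / 1045.4 = 14.8 kg/s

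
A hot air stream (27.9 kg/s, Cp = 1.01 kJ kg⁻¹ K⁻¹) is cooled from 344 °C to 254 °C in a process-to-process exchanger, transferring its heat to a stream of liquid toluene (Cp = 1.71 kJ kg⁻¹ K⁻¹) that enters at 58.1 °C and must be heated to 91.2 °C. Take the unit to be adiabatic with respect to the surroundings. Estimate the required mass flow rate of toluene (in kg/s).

ṁ_c = 44.8 kg/s

Heat released by hot stream: Q = 27.9 × 1.01 × (344 − 254) = 2536.1 kJ/s
Energy balance on cold side (adiabatic exchanger): Q = ṁ_c·Cp_c·(T_c,out − T_c,in)
ṁ_c = 2536.1 / [1.71 × (91.2 − 58.1)] = 44.807 kg/s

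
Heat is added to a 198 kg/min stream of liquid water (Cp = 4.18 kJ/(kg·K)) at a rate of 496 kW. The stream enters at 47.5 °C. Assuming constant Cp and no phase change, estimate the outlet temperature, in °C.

T_out = 83.5 °C

Q = 496 kW = 29760 kJ/min
ΔT = Q/(ṁ·Cp) = 29760/(198×4.18) = 35.958 K
T_out = 47.5 + 35.958 = 83.458 °C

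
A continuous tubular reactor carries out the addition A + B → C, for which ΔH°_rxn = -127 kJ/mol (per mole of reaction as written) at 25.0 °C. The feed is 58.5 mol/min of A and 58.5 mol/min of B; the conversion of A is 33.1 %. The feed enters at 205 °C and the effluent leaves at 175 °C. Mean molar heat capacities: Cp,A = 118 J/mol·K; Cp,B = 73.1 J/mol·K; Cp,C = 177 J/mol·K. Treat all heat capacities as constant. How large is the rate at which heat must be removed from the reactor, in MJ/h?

Q_out = 170 MJ/h

Extent of reaction ξ = 0.331 × 58.5 = 19.364 mol/min
Reaction term: ξ·ΔH°_rxn = 19.364 × -127 = -2459.2 kJ/min
Sensible, feed 205→25 °C: -2012.3 kJ/min
Outlet flows (mol/min): A 39.136, B 39.136, C 19.364
Sensible, products 25→175 °C: 1635.9 kJ/min
Q = ΔH = -2835.5 kJ/min = -47.258 kW
Heat removed = 170.13 MJ/h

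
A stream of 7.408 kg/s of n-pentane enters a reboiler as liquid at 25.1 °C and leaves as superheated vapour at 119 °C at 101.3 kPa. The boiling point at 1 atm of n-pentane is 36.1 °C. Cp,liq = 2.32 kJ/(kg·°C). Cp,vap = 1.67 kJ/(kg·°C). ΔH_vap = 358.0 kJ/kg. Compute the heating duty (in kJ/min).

Q = 232000 kJ/min

liquid 25.1→36.1 °C: 25.52 kJ/kg
vaporisation at 36.1 °C: 358 kJ/kg
vapour 36.1→119 °C: 138.44 kJ/kg
Δh = 25.52 + 358 + 138.44 = 521.96 kJ/kg
Q = ṁ·Δh = 7.408 kg/s × 521.96 kJ/kg = 3866.7 kJ/s
|Q| = 3866.7 kW = 232000 kJ/min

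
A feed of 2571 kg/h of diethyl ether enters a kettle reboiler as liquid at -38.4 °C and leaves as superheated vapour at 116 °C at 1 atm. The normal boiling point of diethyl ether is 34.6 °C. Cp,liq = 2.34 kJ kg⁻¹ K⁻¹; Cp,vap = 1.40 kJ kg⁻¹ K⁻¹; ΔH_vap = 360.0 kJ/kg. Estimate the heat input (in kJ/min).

liquid -38.4→34.6 °C: 170.82 kJ/kg
vaporisation at 34.6 °C: 360 kJ/kg
vapour 34.6→116 °C: 113.96 kJ/kg
Δh = 170.82 + 360 + 113.96 = 644.78 kJ/kg
Q = ṁ·Δh = 2571 kg/h × 644.78 kJ/kg = 1.6577e+06 kJ/h
|Q| = 460.48 kW = 27629 kJ/min

Q = 27600 kJ/min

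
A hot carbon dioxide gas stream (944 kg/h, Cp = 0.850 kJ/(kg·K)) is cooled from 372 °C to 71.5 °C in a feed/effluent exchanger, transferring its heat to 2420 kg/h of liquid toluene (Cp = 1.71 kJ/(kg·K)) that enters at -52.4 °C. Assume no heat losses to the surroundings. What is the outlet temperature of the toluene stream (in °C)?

Heat released by hot stream: Q = 944 × 0.850 × (372 − 71.5) = 241120 kJ/h
Energy balance on cold side (adiabatic exchanger): Q = ṁ_c·Cp_c·(T_c,out − T_c,in)
T_c,out = -52.4 + 241120/(2420 × 1.71) = 5.8672 °C

T_c,out = 5.87 °C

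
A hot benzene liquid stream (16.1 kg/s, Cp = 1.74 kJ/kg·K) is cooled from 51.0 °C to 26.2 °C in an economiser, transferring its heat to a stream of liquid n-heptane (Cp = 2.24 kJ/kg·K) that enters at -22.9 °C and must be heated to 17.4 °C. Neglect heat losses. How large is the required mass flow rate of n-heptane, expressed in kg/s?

Heat released by hot stream: Q = 16.1 × 1.74 × (51.0 − 26.2) = 694.75 kJ/s
Energy balance on cold side (adiabatic exchanger): Q = ṁ_c·Cp_c·(T_c,out − T_c,in)
ṁ_c = 694.75 / [2.24 × (17.4 − -22.9)] = 7.6962 kg/s

ṁ_c = 7.70 kg/s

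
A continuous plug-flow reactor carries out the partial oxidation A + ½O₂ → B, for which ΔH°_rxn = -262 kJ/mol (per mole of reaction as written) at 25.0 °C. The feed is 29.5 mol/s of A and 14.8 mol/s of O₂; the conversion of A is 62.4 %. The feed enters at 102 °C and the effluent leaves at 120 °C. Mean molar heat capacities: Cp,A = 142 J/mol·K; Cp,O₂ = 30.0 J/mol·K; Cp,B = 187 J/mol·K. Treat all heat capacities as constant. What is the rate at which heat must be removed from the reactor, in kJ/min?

Extent of reaction ξ = 0.624 × 29.5 = 18.408 mol/s
Reaction term: ξ·ΔH°_rxn = 18.408 × -262 = -4822.9 kJ/s
Sensible, feed 102→25 °C: -356.74 kJ/s
Outlet flows (mol/s): A 11.092, O₂ 5.596, B 18.408
Sensible, products 25→120 °C: 492.6 kJ/s
Q = ΔH = -4687 kJ/s = -4687 kW
Heat removed = 281220 kJ/min

Q_out = 281000 kJ/min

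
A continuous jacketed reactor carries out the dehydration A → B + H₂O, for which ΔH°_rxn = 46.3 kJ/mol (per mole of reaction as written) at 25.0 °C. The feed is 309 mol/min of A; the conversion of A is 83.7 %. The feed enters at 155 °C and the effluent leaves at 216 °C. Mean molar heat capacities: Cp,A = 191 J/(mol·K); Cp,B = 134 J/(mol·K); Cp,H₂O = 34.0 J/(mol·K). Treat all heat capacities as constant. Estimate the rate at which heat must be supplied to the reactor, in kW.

Q_in = 241 kW

Extent of reaction ξ = 0.837 × 309 = 258.63 mol/min
Reaction term: ξ·ΔH°_rxn = 258.63 × 46.3 = 11975 kJ/min
Sensible, feed 155→25 °C: -7672.5 kJ/min
Outlet flows (mol/min): A 50.367, B 258.63, H₂O 258.63
Sensible, products 25→216 °C: 10136 kJ/min
Q = ΔH = 14439 kJ/min = 240.64 kW
Heat supplied = 240.64 kW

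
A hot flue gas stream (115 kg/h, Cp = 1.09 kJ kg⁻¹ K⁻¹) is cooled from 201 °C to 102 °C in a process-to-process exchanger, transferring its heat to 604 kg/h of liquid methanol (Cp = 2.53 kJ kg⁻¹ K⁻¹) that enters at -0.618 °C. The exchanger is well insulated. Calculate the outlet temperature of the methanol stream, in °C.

Heat released by hot stream: Q = 115 × 1.09 × (201 − 102) = 12410 kJ/h
Energy balance on cold side (adiabatic exchanger): Q = ṁ_c·Cp_c·(T_c,out − T_c,in)
T_c,out = -0.618 + 12410/(604 × 2.53) = 7.5029 °C

T_c,out = 7.50 °C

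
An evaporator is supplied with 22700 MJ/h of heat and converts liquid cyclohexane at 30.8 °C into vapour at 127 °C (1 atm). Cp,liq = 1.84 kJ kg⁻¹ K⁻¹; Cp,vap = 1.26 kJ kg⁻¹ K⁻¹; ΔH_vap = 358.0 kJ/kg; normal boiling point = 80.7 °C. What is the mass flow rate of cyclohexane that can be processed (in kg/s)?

Δh = 1.84×(80.7−30.8) + 358.0 + 1.26×(127−80.7) = 508.15 kJ/kg
Q = 22700 MJ/h = 6305.6 kJ/s = 6305.6 kJ/s
ṁ = Q/Δh = 6305.6 / 508.15 = 12.409 kg/s

ṁ = 12.4 kg/s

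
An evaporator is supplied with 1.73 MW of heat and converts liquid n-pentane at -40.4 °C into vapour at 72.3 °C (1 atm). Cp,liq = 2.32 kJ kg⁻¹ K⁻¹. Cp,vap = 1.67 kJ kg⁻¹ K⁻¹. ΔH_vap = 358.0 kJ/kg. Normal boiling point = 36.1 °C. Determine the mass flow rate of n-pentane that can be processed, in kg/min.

Δh = 2.32×(36.1−-40.4) + 358.0 + 1.67×(72.3−36.1) = 595.93 kJ/kg
Q = 1.73 MW = 1730 kJ/s = 103800 kJ/min
ṁ = Q/Δh = 103800 / 595.93 = 174.18 kg/min

ṁ = 174 kg/min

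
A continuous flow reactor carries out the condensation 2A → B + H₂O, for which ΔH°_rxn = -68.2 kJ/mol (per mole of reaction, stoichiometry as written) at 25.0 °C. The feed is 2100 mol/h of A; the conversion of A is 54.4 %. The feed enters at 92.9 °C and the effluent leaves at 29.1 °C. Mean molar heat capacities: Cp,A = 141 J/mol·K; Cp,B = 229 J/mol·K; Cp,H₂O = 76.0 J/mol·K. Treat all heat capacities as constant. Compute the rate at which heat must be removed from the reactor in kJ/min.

Extent of reaction ξ = 0.544 × 2100 / 2 = 571.2 mol/h
Reaction term: ξ·ΔH°_rxn = 571.2 × -68.2 = -38956 kJ/h
Sensible, feed 92.9→25 °C: -20105 kJ/h
Outlet flows (mol/h): A 957.6, B 571.2, H₂O 571.2
Sensible, products 25→29.1 °C: 1267.9 kJ/h
Q = ΔH = -57793 kJ/h = -16.054 kW
Heat removed = 963.22 kJ/min

Q_out = 963 kJ/min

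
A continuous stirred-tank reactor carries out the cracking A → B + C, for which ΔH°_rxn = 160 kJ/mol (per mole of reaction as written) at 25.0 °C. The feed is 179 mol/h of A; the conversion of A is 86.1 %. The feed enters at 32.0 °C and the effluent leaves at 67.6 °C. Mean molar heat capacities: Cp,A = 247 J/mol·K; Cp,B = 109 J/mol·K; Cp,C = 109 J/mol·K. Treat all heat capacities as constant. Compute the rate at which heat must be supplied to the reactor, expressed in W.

Q_in = 7230 W

Extent of reaction ξ = 0.861 × 179 = 154.12 mol/h
Reaction term: ξ·ΔH°_rxn = 154.12 × 160 = 24659 kJ/h
Sensible, feed 32.0→25 °C: -309.49 kJ/h
Outlet flows (mol/h): A 24.881, B 154.12, C 154.12
Sensible, products 25→67.6 °C: 1693.1 kJ/h
Q = ΔH = 26043 kJ/h = 7.2341 kW
Heat supplied = 7234.1 W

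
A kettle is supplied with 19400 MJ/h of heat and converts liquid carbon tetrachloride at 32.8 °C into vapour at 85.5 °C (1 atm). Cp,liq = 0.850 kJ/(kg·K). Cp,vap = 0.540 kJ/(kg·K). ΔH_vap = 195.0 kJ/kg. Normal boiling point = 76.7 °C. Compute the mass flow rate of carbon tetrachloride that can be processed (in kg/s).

ṁ = 22.7 kg/s

Δh = 0.850×(76.7−32.8) + 195.0 + 0.540×(85.5−76.7) = 237.07 kJ/kg
Q = 19400 MJ/h = 5388.9 kJ/s = 5388.9 kJ/s
ṁ = Q/Δh = 5388.9 / 237.07 = 22.732 kg/s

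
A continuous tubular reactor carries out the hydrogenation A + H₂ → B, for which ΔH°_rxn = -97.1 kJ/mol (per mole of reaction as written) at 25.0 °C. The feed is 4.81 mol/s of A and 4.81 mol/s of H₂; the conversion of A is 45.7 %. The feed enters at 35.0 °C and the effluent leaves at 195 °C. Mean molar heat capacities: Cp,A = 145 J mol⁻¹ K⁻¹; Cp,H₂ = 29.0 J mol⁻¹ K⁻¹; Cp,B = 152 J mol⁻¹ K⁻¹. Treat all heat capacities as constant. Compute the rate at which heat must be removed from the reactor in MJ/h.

Q_out = 316 MJ/h

Extent of reaction ξ = 0.457 × 4.81 = 2.1982 mol/s
Reaction term: ξ·ΔH°_rxn = 2.1982 × -97.1 = -213.44 kJ/s
Sensible, feed 35.0→25 °C: -8.3694 kJ/s
Outlet flows (mol/s): A 2.6118, H₂ 2.6118, B 2.1982
Sensible, products 25→195 °C: 134.06 kJ/s
Q = ΔH = -87.753 kJ/s = -87.753 kW
Heat removed = 315.91 MJ/h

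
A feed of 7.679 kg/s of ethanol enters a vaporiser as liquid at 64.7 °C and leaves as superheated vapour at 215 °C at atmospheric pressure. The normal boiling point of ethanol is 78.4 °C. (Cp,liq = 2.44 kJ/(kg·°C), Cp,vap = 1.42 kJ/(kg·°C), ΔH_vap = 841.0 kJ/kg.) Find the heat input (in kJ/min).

Q = 492000 kJ/min

liquid 64.7→78.4 °C: 33.428 kJ/kg
vaporisation at 78.4 °C: 841 kJ/kg
vapour 78.4→215 °C: 193.97 kJ/kg
Δh = 33.428 + 841 + 193.97 = 1068.4 kJ/kg
Q = ṁ·Δh = 7.679 kg/s × 1068.4 kJ/kg = 8204.2 kJ/s
|Q| = 8204.2 kW = 492250 kJ/min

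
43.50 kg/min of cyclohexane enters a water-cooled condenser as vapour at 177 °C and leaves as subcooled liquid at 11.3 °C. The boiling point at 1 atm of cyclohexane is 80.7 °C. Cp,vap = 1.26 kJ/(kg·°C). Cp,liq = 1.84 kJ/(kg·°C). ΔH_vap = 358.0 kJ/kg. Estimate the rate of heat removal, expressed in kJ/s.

vapour 177→80.7 °C: -121.34 kJ/kg
condensation at 80.7 °C: -358 kJ/kg
liquid 80.7→11.3 °C: -127.7 kJ/kg
Δh = -121.34 + -358 + -127.7 = -607.03 kJ/kg
Q = ṁ·Δh = 43.50 kg/min × -607.03 kJ/kg = -26406 kJ/min
|Q| = 440.1 kW

Q_c = 440 kJ/s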